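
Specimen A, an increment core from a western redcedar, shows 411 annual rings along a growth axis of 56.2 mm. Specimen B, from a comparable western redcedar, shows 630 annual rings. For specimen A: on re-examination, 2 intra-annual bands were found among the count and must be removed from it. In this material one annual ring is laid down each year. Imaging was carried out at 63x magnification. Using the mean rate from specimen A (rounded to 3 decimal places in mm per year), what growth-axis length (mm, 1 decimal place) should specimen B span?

Specimen A: adjusted count: 411 − 2 = 409 annual rings.
A: Mean rate = 56.2 mm / 409 years ≈ 0.137 mm/year.
B's length ≈ 0.137 × 630 = 86.3 mm.

86.3 mm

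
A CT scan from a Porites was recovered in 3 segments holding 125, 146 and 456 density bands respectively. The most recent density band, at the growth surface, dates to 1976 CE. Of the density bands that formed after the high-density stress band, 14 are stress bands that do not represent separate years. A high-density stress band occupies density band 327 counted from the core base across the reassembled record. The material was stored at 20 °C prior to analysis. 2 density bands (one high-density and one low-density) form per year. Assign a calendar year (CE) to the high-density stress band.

Total density bands = 125 + 146 + 456 = 727.
Between density band 327 and the growth surface there are 727 − 327 = 400 density bands.
Removing the 14 false density bands leaves 400 − 14 = 386 true density bands beyond the high-density stress band.
Dividing by 2 density bands per year: 386 / 2 = 193 years.
The density band at the growth surface is 1976 CE, so the high-density stress band dates to 1976 − 193 = 1783 CE.

1783 CE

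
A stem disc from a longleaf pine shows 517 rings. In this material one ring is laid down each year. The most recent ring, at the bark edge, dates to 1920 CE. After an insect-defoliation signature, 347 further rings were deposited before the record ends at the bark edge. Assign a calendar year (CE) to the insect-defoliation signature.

1573 CE

347 rings formed after the insect-defoliation signature.
The ring at the bark edge is 1920 CE, so the insect-defoliation signature dates to 1920 − 347 = 1573 CE.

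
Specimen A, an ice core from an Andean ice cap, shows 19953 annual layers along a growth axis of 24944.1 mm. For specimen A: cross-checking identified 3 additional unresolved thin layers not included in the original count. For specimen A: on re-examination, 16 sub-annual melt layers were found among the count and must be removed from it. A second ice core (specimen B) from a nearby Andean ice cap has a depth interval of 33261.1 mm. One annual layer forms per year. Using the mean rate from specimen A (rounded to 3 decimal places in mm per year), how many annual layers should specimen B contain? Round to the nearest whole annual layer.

Specimen A: correcting the raw count gives 19953 − 16 + 3 = 19940 true annual layers.
A: Extension rate ≈ 24944.1 / 19940 = 1.251 mm per year.
Specimen B: 33261.1 mm / 1.251 mm per year = 26587.61 years ≈ 26588 annual layers.

26588 annual layers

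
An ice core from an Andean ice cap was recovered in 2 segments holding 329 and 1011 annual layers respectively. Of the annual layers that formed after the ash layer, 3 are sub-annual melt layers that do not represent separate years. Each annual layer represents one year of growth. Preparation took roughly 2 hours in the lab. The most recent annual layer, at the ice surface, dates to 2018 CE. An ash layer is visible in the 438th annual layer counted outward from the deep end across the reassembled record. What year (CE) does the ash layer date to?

1119 CE

Total annual layers = 329 + 1011 = 1340.
The ash layer sits at annual layer 438 from the deep end, so 1340 − 438 = 902 annual layers formed after it.
Removing the 3 false annual layers leaves 902 − 3 = 899 true annual layers beyond the ash layer.
The annual layer at the ice surface is 2018 CE, so the ash layer dates to 2018 − 899 = 1119 CE.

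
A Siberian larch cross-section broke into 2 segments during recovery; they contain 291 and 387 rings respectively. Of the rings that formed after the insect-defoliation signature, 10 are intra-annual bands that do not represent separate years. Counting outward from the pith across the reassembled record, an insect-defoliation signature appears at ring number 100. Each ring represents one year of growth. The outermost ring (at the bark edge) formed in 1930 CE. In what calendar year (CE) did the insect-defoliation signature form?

Total rings = 291 + 387 = 678.
678 − 100 = 578 rings lie beyond the insect-defoliation signature toward the bark edge.
Removing the 10 false rings leaves 578 − 10 = 568 true rings beyond the insect-defoliation signature.
The ring at the bark edge is 1930 CE, so the insect-defoliation signature dates to 1930 − 568 = 1362 CE.

1362 CE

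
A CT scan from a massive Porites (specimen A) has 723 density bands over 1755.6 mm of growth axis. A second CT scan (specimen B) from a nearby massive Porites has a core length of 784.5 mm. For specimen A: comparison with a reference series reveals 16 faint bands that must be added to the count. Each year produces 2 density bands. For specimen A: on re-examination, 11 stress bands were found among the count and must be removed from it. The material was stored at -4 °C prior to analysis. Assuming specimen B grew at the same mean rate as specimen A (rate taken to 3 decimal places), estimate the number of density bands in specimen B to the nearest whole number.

325 density bands

Specimen A: true density band count = 723 − 11 + 16 = 728.
Specimen A: 728 density bands at 2 per year is 728 / 2 = 364 years.
A: 1755.6 mm over 364 years gives 1755.6 / 364 ≈ 4.823 mm/yr.
B spans 784.5 / 4.823 = 162.66 years; at 2 density bands per year that is 162.66 × 2 ≈ 325 density bands.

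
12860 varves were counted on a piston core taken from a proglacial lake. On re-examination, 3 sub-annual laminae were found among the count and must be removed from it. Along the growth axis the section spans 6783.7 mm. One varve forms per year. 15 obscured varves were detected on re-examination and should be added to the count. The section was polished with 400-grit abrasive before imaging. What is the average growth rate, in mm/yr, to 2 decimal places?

0.53 mm/yr

True varve count = 12860 − 3 + 15 = 12872.
Mean rate = 6783.7 mm / 12872 years ≈ 0.53 mm/yr.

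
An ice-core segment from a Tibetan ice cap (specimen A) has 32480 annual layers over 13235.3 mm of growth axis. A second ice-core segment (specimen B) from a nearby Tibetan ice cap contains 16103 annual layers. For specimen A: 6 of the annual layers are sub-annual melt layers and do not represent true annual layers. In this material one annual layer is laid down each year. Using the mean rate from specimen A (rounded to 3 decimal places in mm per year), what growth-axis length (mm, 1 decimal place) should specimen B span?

Specimen A: true annual layer count = 32480 − 6 = 32474.
A: Mean rate = 13235.3 mm / 32474 years ≈ 0.408 mm/year.
For B, 0.408 mm/year × 16103 years = 6570.0 mm.

6570.0 mm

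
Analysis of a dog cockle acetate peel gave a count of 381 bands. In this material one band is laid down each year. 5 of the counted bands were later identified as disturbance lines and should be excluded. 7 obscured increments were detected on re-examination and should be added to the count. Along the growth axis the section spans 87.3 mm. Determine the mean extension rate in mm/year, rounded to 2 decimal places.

0.23 mm/year

After corrections the count is 381 − 5 + 7 = 383 bands.
87.3 mm over 383 years gives 87.3 / 383 ≈ 0.23 mm/year.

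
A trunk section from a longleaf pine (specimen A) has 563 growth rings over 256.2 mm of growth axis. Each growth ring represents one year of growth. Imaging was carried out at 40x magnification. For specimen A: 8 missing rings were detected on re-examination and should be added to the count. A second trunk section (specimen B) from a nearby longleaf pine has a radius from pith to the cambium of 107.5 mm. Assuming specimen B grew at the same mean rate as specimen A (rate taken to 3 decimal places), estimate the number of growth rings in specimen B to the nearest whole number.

Specimen A: true growth ring count = 563 + 8 = 571.
A: 256.2 mm over 571 years gives 256.2 / 571 ≈ 0.449 mm/yr.
Specimen B: 107.5 mm / 0.449 mm per year = 239.42 years ≈ 239 growth rings.

239 growth rings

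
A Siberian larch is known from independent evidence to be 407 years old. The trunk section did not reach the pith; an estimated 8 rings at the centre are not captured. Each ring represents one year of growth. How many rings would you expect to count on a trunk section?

399 rings

Expected rings over 407 years: 407.
Subtracting the 8 rings not captured gives 407 − 8 = 399 rings in the record.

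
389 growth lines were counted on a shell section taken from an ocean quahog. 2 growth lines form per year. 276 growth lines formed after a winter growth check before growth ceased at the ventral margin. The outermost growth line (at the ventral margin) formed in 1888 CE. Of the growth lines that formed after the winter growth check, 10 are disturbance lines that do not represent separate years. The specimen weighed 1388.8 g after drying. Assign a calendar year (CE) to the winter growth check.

1755 CE

276 growth lines post-date the winter growth check.
Removing the 10 false growth lines leaves 276 − 10 = 266 true growth lines beyond the winter growth check.
Dividing by 2 growth lines per year: 266 / 2 = 133 years.
Counting back 133 years from 1888 CE places the winter growth check in 1888 − 133 = 1755 CE.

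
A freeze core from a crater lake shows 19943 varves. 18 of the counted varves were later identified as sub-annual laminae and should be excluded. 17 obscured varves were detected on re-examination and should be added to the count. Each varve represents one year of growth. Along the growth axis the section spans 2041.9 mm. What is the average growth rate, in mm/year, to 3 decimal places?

Correcting the raw count gives 19943 − 18 + 17 = 19942 true varves.
2041.9 mm over 19942 years gives 2041.9 / 19942 ≈ 0.102 mm/year.

0.102 mm/year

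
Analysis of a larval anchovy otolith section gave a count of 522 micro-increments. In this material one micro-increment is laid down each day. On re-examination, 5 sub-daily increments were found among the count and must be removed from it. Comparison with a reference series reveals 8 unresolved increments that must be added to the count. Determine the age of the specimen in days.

After corrections the count is 522 − 5 + 8 = 525 micro-increments.
One micro-increment per day makes the duration 525 days.

525 days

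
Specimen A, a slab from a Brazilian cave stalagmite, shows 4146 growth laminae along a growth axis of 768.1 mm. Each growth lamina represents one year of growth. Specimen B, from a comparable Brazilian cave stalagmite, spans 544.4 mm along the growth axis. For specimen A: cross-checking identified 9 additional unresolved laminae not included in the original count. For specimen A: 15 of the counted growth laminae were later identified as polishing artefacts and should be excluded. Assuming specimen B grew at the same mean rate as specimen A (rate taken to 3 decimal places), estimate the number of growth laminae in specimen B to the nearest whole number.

Specimen A: correcting the raw count gives 4146 − 15 + 9 = 4140 true growth laminae.
A: 768.1 mm over 4140 years gives 768.1 / 4140 ≈ 0.186 mm/year.
B spans 544.4 / 0.186 = 2926.88 years ≈ 2927 growth laminae.

2927 growth laminae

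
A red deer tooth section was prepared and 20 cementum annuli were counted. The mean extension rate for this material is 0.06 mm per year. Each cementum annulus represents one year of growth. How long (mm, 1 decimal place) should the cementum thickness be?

20 years of growth are recorded.
20 years at 0.06 mm/year gives 0.06 × 20 = 1.2 mm.

1.2 mm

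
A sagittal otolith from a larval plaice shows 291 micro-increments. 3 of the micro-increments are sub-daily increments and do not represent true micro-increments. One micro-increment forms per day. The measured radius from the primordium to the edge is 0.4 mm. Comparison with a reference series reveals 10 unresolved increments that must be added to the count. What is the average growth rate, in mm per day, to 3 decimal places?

Adjusted count: 291 − 3 + 10 = 298 micro-increments.
Extension rate ≈ 0.4 / 298 = 0.001 mm per day.

0.001 mm per day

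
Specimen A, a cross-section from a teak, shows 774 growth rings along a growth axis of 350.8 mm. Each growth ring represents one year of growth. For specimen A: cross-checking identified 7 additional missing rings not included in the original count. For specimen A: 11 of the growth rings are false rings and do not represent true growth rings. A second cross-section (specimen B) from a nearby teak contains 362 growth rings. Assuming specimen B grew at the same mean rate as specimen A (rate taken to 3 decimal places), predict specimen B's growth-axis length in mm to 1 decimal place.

Specimen A: true growth ring count = 774 − 11 + 7 = 770.
A: Extension rate ≈ 350.8 / 770 = 0.456 mm/year.
B's length ≈ 0.456 × 362 = 165.1 mm.

165.1 mm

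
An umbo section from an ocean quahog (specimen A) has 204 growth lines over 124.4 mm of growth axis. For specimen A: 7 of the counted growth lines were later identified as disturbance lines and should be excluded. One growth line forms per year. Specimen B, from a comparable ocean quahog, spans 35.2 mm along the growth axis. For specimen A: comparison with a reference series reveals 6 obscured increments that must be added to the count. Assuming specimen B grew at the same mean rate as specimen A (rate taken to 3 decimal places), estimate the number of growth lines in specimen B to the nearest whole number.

57 growth lines

Specimen A: correcting the raw count gives 204 − 7 + 6 = 203 true growth lines.
A: Extension rate ≈ 124.4 / 203 = 0.613 mm per year.
B spans 35.2 / 0.613 = 57.42 years ≈ 57 growth lines.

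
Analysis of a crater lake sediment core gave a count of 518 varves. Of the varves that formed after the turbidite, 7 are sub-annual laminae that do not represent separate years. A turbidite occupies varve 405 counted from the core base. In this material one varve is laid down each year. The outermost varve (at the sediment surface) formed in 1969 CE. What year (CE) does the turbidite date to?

518 − 405 = 113 varves lie beyond the turbidite toward the sediment surface.
Excluding 7 false varves: 113 − 7 = 106.
Counting back 106 years from 1969 CE places the turbidite in 1969 − 106 = 1863 CE.

1863 CE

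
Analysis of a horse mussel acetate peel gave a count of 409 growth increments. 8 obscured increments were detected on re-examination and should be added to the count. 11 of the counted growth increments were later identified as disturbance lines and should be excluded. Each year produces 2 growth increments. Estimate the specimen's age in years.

Adjusted count: 409 − 11 + 8 = 406 growth increments.
Dividing by 2 growth increments per year: 406 / 2 = 203 years.

203 years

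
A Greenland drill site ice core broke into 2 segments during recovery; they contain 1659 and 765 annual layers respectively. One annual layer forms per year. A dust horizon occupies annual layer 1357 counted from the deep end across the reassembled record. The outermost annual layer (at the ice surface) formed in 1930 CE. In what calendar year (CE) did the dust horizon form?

Total annual layers = 1659 + 765 = 2424.
Between annual layer 1357 and the ice surface there are 2424 − 1357 = 1067 annual layers.
Counting back 1067 years from 1930 CE places the dust horizon in 1930 − 1067 = 863 CE.

863 CE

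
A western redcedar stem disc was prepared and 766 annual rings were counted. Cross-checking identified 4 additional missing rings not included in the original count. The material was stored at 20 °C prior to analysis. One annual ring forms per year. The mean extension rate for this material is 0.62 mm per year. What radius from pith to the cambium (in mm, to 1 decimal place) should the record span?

Correcting the raw count gives 766 + 4 = 770 true annual rings.
770 years at 0.62 mm/year gives 0.62 × 770 = 477.4 mm.

477.4 mm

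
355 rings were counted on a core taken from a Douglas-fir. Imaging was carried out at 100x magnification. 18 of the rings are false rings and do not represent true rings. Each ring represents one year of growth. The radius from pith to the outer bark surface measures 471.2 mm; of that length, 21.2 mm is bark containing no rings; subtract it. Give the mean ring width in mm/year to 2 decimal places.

1.34 mm/year

Correcting the raw count gives 355 − 18 = 337 true rings.
The growth record spans 471.2 − 21.2 = 450.0 mm.
Extension rate ≈ 450.0 / 337 = 1.34 mm/year.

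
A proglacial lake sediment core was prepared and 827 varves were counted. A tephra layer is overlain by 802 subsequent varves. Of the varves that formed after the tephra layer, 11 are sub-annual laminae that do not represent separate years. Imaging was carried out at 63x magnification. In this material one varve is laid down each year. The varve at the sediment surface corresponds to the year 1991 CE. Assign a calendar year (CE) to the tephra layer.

1200 CE

802 varves formed after the tephra layer.
802 − 11 false = 791 true varves after the tephra layer.
Counting back 791 years from 1991 CE places the tephra layer in 1991 − 791 = 1200 CE.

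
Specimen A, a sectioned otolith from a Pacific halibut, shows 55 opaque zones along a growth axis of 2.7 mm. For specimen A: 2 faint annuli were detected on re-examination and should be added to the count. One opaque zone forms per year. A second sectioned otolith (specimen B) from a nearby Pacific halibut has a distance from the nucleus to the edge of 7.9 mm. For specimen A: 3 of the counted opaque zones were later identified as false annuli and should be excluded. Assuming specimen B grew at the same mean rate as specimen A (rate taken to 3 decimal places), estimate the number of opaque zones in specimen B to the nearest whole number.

158 opaque zones

Specimen A: after corrections the count is 55 − 3 + 2 = 54 opaque zones.
A: 2.7 mm over 54 years gives 2.7 / 54 ≈ 0.050 mm/yr.
B spans 7.9 / 0.050 = 158.00 years ≈ 158 opaque zones.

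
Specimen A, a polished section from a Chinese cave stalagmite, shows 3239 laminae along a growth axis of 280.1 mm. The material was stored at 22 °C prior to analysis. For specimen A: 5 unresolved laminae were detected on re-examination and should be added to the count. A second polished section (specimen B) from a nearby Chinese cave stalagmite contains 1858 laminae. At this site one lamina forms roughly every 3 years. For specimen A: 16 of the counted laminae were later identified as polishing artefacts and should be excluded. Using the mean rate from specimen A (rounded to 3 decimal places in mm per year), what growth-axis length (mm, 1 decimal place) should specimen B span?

Specimen A: adjusted count: 3239 − 16 + 5 = 3228 laminae.
Specimen A: 3228 laminae at 3 years each span 3228 × 3 = 9684 years.
A: 280.1 mm over 9684 years gives 280.1 / 9684 ≈ 0.029 mm/year.
Specimen B: at 3 years per lamina, 1858 × 3 = 5574 years. For B, 0.029 mm/year × 5574 years = 161.6 mm.

161.6 mm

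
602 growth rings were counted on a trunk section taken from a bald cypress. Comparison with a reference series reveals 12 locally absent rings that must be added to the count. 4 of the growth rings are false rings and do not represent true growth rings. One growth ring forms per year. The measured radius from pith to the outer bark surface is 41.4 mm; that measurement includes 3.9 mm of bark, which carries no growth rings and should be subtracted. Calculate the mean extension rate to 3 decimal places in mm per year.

0.061 mm per year

True growth ring count = 602 − 4 + 12 = 610.
Net length = 41.4 − 3.9 = 37.5 mm.
Mean rate = 37.5 mm / 610 years ≈ 0.061 mm per year.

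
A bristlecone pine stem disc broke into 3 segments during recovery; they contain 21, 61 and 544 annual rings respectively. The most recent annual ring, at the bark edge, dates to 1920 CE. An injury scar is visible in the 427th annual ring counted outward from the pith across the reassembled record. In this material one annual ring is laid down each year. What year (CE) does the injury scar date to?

1721 CE

Total annual rings = 21 + 61 + 544 = 626.
The injury scar sits at annual ring 427 from the pith, so 626 − 427 = 199 annual rings formed after it.
Counting back 199 years from 1920 CE places the injury scar in 1920 − 199 = 1721 CE.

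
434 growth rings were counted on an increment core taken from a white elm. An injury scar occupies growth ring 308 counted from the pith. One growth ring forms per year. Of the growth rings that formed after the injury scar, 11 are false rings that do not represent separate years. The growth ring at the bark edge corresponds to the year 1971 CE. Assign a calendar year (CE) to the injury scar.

1856 CE

Between growth ring 308 and the bark edge there are 434 − 308 = 126 growth rings.
126 − 11 false = 115 true growth rings after the injury scar.
The growth ring at the bark edge is 1971 CE, so the injury scar dates to 1971 − 115 = 1856 CE.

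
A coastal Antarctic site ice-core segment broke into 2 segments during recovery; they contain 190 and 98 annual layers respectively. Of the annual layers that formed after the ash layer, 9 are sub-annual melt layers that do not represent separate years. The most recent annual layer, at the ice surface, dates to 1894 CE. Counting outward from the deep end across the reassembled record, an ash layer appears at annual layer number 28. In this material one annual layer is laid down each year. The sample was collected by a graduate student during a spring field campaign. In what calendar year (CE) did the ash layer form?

Total annual layers = 190 + 98 = 288.
288 − 28 = 260 annual layers lie beyond the ash layer toward the ice surface.
Excluding 9 false annual layers: 260 − 9 = 251.
1894 − 251 = 1643 CE.

1643 CE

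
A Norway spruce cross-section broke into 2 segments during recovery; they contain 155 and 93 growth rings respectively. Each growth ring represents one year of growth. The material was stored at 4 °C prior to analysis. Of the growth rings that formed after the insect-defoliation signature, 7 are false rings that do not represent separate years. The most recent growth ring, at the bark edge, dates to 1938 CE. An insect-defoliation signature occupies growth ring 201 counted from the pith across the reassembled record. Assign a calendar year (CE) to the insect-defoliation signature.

Total growth rings = 155 + 93 = 248.
The insect-defoliation signature sits at growth ring 201 from the pith, so 248 − 201 = 47 growth rings formed after it.
47 − 7 false = 40 true growth rings after the insect-defoliation signature.
1938 − 40 = 1898 CE.

1898 CE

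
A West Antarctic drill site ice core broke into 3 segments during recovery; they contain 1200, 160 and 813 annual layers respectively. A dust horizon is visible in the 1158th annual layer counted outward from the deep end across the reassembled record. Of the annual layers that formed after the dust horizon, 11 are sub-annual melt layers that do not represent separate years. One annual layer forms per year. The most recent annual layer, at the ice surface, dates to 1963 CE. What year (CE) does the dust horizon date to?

959 CE

Total annual layers = 1200 + 160 + 813 = 2173.
Between annual layer 1158 and the ice surface there are 2173 − 1158 = 1015 annual layers.
Excluding 11 false annual layers: 1015 − 11 = 1004.
Counting back 1004 years from 1963 CE places the dust horizon in 1963 − 1004 = 959 CE.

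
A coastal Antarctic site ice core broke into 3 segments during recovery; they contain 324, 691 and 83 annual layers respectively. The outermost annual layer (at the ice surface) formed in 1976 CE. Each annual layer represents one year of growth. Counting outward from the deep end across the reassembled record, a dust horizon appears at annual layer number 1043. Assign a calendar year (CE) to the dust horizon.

1921 CE

Total annual layers = 324 + 691 + 83 = 1098.
1098 − 1043 = 55 annual layers lie beyond the dust horizon toward the ice surface.
1976 − 55 = 1921 CE.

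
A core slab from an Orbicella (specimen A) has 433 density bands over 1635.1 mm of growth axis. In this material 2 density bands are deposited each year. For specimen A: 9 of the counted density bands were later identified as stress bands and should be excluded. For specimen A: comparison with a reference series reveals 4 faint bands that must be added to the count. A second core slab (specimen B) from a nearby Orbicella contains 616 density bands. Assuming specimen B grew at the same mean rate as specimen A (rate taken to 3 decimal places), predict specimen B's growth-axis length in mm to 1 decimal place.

Specimen A: correcting the raw count gives 433 − 9 + 4 = 428 true density bands.
Specimen A: dividing by 2 density bands per year: 428 / 2 = 214 years.
A: 1635.1 mm over 214 years gives 1635.1 / 214 ≈ 7.641 mm/yr.
Specimen B: dividing by 2 density bands per year: 616 / 2 = 308 years. B's length ≈ 7.641 × 308 = 2353.4 mm.

2353.4 mm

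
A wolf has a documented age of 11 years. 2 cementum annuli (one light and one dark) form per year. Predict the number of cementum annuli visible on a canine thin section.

22 cementum annuli

11 years at 2 cementum annuli per year gives 11 × 2 = 22 cementum annuli.
So 22 cementum annuli should be present.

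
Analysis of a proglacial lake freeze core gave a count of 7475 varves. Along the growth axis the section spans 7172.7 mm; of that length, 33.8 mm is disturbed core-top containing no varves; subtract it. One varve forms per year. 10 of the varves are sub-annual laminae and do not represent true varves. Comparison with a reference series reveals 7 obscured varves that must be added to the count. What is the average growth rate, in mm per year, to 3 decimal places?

0.955 mm per year

After corrections the count is 7475 − 10 + 7 = 7472 varves.
The growth record spans 7172.7 − 33.8 = 7138.9 mm.
7138.9 mm over 7472 years gives 7138.9 / 7472 ≈ 0.955 mm per year.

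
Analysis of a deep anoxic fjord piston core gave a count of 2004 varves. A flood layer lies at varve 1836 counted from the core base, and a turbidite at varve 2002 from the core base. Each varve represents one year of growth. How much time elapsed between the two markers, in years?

2002 − 1836 = 166 varves lie between the two events.
At one varve per year, 166 years elapsed between them.

166 years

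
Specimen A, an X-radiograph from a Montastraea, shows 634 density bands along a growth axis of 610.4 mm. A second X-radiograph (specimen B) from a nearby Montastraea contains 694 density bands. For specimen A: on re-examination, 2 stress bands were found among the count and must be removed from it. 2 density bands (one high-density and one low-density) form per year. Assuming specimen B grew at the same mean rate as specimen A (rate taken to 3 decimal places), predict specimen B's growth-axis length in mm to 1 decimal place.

670.4 mm

Specimen A: true density band count = 634 − 2 = 632.
Specimen A: dividing by 2 density bands per year: 632 / 2 = 316 years.
A: Extension rate ≈ 610.4 / 316 = 1.932 mm/year.
Specimen B: dividing by 2 density bands per year: 694 / 2 = 347 years. Length of B = 1.932 × 347 = 670.4 mm.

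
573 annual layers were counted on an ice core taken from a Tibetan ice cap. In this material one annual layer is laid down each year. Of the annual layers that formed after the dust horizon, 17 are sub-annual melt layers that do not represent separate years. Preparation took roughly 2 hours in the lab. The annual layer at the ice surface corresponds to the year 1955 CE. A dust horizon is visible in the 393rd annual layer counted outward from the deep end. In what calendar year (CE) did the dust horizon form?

1792 CE

Between annual layer 393 and the ice surface there are 573 − 393 = 180 annual layers.
Excluding 17 false annual layers: 180 − 17 = 163.
The annual layer at the ice surface is 1955 CE, so the dust horizon dates to 1955 − 163 = 1792 CE.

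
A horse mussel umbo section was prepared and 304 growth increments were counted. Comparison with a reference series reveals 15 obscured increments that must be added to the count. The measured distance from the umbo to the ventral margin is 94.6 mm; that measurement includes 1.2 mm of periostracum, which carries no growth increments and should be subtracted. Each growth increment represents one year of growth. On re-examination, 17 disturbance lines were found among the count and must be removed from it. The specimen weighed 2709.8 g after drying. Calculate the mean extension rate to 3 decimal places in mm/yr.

Adjusted count: 304 − 17 + 15 = 302 growth increments.
Net length = 94.6 − 1.2 = 93.4 mm.
Mean rate = 93.4 mm / 302 years ≈ 0.309 mm/yr.

0.309 mm/yr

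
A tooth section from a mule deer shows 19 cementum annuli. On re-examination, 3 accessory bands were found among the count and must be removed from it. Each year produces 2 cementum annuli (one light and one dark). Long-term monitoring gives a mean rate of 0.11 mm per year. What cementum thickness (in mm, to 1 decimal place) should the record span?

0.9 mm

After corrections the count is 19 − 3 = 16 cementum annuli.
Dividing by 2 cementum annuli per year: 16 / 2 = 8 years.
Length ≈ 0.11 × 8 = 0.9 mm.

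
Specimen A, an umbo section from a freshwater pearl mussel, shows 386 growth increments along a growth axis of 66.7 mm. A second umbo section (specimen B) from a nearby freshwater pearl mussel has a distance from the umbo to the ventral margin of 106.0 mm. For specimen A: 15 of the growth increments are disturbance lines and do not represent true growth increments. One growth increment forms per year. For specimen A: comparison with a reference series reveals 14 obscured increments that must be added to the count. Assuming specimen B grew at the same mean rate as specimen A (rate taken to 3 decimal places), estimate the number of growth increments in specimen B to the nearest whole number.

Specimen A: adjusted count: 386 − 15 + 14 = 385 growth increments.
A: Mean rate = 66.7 mm / 385 years ≈ 0.173 mm/yr.
B spans 106.0 / 0.173 = 612.72 years ≈ 613 growth increments.

613 growth increments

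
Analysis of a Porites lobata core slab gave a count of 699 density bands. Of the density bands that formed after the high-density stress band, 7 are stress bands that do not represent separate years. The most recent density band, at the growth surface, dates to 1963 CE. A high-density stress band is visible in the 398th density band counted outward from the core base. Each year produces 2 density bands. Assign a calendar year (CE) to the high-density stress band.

1816 CE

Between density band 398 and the growth surface there are 699 − 398 = 301 density bands.
Excluding 7 false density bands: 301 − 7 = 294.
With 2 density bands per year, 294 / 2 = 147 years.
1963 − 147 = 1816 CE.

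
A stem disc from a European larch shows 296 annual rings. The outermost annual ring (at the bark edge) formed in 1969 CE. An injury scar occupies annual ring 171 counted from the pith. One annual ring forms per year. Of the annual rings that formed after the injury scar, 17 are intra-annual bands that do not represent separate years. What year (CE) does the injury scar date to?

The injury scar sits at annual ring 171 from the pith, so 296 − 171 = 125 annual rings formed after it.
Removing the 17 false annual rings leaves 125 − 17 = 108 true annual rings beyond the injury scar.
The annual ring at the bark edge is 1969 CE, so the injury scar dates to 1969 − 108 = 1861 CE.

1861 CE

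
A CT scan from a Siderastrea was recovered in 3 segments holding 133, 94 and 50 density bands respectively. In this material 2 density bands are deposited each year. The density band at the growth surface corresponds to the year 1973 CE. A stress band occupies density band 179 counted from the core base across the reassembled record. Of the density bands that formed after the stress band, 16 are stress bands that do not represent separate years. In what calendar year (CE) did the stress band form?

Total density bands = 133 + 94 + 50 = 277.
277 − 179 = 98 density bands lie beyond the stress band toward the growth surface.
98 − 16 false = 82 true density bands after the stress band.
82 density bands at 2 per year is 82 / 2 = 41 years.
Counting back 41 years from 1973 CE places the stress band in 1973 − 41 = 1932 CE.

1932 CE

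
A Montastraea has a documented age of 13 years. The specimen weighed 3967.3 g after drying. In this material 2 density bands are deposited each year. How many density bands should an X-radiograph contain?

26 density bands

Expected density bands: 13 × 2 = 26.
So 26 density bands should be present.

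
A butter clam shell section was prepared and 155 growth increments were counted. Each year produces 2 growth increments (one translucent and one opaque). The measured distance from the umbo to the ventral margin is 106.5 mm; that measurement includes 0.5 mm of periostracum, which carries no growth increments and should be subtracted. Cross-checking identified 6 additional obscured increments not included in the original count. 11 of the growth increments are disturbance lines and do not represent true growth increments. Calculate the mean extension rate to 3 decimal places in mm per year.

Adjusted count: 155 − 11 + 6 = 150 growth increments.
150 growth increments at 2 per year is 150 / 2 = 75 years.
The growth record spans 106.5 − 0.5 = 106.0 mm.
106.0 mm over 75 years gives 106.0 / 75 ≈ 1.413 mm per year.

1.413 mm per year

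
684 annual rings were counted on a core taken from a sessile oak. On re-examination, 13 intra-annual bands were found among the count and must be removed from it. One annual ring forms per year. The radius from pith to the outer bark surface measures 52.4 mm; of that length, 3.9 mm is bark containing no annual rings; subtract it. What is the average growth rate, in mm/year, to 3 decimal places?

Correcting the raw count gives 684 − 13 = 671 true annual rings.
Net length = 52.4 − 3.9 = 48.5 mm.
48.5 mm over 671 years gives 48.5 / 671 ≈ 0.072 mm/year.

0.072 mm/year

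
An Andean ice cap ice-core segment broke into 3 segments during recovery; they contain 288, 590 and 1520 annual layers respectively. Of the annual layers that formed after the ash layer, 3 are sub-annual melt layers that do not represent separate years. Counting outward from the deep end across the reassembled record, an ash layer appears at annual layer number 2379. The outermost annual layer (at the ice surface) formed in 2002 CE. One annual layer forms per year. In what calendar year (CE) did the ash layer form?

Total annual layers = 288 + 590 + 1520 = 2398.
The ash layer sits at annual layer 2379 from the deep end, so 2398 − 2379 = 19 annual layers formed after it.
Removing the 3 false annual layers leaves 19 − 3 = 16 true annual layers beyond the ash layer.
2002 − 16 = 1986 CE.

1986 CE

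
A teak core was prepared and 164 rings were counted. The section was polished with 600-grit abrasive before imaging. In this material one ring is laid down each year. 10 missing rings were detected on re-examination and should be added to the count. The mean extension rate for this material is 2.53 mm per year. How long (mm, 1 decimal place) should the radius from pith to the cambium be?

440.2 mm

True ring count = 164 + 10 = 174.
Length ≈ 2.53 × 174 = 440.2 mm.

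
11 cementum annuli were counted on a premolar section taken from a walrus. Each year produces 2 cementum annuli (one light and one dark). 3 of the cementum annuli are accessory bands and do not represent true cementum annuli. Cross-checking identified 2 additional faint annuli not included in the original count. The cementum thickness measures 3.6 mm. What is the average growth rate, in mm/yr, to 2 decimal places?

Correcting the raw count gives 11 − 3 + 2 = 10 true cementum annuli.
With 2 cementum annuli per year, 10 / 2 = 5 years.
3.6 mm over 5 years gives 3.6 / 5 ≈ 0.72 mm/yr.

0.72 mm/yr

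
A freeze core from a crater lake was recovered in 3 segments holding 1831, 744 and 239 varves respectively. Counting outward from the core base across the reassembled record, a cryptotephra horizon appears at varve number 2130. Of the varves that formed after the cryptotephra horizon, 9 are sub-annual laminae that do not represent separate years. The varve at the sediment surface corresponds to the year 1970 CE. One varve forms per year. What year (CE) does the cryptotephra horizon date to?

1295 CE

Total varves = 1831 + 744 + 239 = 2814.
The cryptotephra horizon sits at varve 2130 from the core base, so 2814 − 2130 = 684 varves formed after it.
Excluding 9 false varves: 684 − 9 = 675.
1970 − 675 = 1295 CE.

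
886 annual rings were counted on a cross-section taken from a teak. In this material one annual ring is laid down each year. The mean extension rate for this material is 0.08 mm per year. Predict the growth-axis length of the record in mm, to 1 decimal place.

70.9 mm

The record spans 886 years at 0.08 mm per year.
Length ≈ 0.08 × 886 = 70.9 mm.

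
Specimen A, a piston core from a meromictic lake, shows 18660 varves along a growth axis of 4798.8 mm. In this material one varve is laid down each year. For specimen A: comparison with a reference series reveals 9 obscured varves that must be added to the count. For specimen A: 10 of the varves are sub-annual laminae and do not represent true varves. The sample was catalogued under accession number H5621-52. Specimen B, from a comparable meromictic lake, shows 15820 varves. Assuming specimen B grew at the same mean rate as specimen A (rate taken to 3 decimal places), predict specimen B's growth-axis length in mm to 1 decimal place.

4065.7 mm

Specimen A: after corrections the count is 18660 − 10 + 9 = 18659 varves.
A: 4798.8 mm over 18659 years gives 4798.8 / 18659 ≈ 0.257 mm/yr.
B's length ≈ 0.257 × 15820 = 4065.7 mm.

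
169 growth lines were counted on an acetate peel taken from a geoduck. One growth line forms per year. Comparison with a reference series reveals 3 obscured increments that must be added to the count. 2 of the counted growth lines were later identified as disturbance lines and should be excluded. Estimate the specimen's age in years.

170 years

Correcting the raw count gives 169 − 2 + 3 = 170 true growth lines.
One growth line per year makes the duration 170 years.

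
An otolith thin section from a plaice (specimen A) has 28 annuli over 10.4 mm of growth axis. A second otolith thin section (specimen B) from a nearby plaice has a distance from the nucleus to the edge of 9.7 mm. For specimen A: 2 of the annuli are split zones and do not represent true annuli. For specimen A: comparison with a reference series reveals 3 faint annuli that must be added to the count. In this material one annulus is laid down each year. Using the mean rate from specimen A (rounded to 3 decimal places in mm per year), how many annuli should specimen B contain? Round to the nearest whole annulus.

Specimen A: after corrections the count is 28 − 2 + 3 = 29 annuli.
A: 10.4 mm over 29 years gives 10.4 / 29 ≈ 0.359 mm/yr.
Specimen B: 9.7 mm / 0.359 mm per year = 27.02 years ≈ 27 annuli.

27 annuli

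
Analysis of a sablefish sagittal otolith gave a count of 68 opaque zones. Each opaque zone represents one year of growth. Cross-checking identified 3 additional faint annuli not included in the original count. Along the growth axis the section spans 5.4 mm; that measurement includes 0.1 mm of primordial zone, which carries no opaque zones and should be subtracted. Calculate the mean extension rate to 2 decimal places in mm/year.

Correcting the raw count gives 68 + 3 = 71 true opaque zones.
Net length = 5.4 − 0.1 = 5.3 mm.
Extension rate ≈ 5.3 / 71 = 0.07 mm/year.

0.07 mm/year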